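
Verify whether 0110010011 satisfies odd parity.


Number of 1s: 5

Yes, parity is correct (5 ones)


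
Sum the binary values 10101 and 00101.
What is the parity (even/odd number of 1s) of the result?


10101 = 21
00101 = 5
Sum = 26 = 11010
1s count = 3

odd parity (3 ones in 11010)


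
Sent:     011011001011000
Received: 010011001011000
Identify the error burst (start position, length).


XOR: 001000000000000

Burst at position 2, length 1


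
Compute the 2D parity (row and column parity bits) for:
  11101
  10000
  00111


Row parities: 011
Column parities: 01010

Row P: 011, Col P: 01010, Corner: 0


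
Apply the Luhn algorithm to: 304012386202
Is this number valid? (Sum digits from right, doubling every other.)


Luhn sum = 39
39 mod 10 = 9

Invalid (Luhn sum mod 10 = 9)


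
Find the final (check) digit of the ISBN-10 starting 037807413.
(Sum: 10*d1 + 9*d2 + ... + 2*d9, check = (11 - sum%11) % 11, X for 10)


Weighted sum: 199
199 mod 11 = 1

Check digit: X


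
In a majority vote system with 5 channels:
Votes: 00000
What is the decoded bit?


Ones: 0 out of 5
Threshold: 3

0 (0/5 voted 1)


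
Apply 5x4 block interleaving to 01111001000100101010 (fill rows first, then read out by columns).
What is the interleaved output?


Matrix:
  0111
  1001
  0001
  0010
  1010
Read columns: 01001100001001111100

01001100001001111100


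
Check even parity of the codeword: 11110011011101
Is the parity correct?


Number of 1s: 10

Yes, parity is correct (10 ones)


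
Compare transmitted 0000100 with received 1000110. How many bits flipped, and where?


XOR: 1000010

2 error(s) at position(s): 0, 5


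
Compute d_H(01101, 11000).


XOR: 10101
Count of 1s: 3

3


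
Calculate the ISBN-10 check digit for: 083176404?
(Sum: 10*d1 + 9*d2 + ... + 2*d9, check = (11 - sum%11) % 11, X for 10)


Weighted sum: 199
199 mod 11 = 1

Check digit: X


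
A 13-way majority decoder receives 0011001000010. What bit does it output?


Ones: 4 out of 13
Threshold: 7

0 (4/13 voted 1)


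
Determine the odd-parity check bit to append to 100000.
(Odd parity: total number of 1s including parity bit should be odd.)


Number of 1s in data: 1
Parity bit: 0

0


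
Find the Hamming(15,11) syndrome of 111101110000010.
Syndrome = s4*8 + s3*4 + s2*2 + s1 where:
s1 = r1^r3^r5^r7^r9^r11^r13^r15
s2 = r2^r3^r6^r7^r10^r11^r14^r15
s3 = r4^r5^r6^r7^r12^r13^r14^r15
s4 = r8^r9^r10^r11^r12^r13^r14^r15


s1=1, s2=1, s3=0, s4=0

Syndrome = 3 (error at position 3)


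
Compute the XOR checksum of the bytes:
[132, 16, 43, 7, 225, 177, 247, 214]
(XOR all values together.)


XOR chain: 132 ^ 16 ^ 43 ^ 7 ^ 225 ^ 177 ^ 247 ^ 214 = 201

201


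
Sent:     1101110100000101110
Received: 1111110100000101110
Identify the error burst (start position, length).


XOR: 0010000000000000000

Burst at position 2, length 1


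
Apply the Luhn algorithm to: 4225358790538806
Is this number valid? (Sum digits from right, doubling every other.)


Luhn sum = 78
78 mod 10 = 8

Invalid (Luhn sum mod 10 = 8)


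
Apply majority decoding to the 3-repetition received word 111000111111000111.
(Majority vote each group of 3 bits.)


Groups: 111, 000, 111, 111, 000, 111
Majority votes: 101101

101101


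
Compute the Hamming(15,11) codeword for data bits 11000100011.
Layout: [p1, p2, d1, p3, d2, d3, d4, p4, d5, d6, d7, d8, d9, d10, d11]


Parity bits: p1=1, p2=0, p3=1, p4=1

101110010100011


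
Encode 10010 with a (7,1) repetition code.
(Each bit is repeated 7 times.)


Each bit -> 7 copies

11111110000000000000011111110000000


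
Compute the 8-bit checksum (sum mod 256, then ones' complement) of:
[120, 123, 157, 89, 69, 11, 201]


Sum = 770 mod 256 = 2
Complement = 253

253


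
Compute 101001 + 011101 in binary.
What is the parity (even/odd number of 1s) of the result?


101001 = 41
011101 = 29
Sum = 70 = 1000110
1s count = 3

odd parity (3 ones in 1000110)


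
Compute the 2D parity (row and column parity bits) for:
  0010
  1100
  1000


Row parities: 101
Column parities: 0110

Row P: 101, Col P: 0110, Corner: 0


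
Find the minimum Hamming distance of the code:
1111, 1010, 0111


Comparing all pairs, minimum distance: 1
Can detect 0 errors, correct 0 errors

1


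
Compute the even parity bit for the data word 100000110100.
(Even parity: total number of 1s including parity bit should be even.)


Number of 1s in data: 4
Parity bit: 0

0


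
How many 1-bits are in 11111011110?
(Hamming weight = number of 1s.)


Counting 1s in 11111011110

9


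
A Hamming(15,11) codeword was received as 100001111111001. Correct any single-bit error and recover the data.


Syndrome = 3: error at position 3

Data: 10111111001 (corrected bit 3)


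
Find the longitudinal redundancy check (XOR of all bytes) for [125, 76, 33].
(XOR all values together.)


XOR chain: 125 ^ 76 ^ 33 = 16

16


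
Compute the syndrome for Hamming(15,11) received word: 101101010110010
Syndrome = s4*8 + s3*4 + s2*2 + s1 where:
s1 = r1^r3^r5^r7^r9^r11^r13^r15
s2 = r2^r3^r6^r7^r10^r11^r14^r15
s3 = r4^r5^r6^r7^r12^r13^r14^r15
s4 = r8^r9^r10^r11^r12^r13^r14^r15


s1=1, s2=1, s3=1, s4=0

Syndrome = 7 (error at position 7)


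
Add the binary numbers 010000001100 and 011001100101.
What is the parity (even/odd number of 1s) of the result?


010000001100 = 1036
011001100101 = 1637
Sum = 2673 = 101001110001
1s count = 6

even parity (6 ones in 101001110001)


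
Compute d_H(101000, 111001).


XOR: 010001
Count of 1s: 2

2


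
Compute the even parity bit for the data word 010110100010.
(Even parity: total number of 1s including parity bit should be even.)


Number of 1s in data: 5
Parity bit: 1

1


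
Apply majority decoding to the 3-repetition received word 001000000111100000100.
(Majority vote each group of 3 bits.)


Groups: 001, 000, 000, 111, 100, 000, 100
Majority votes: 0001000

0001000


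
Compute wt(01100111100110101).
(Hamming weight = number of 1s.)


Counting 1s in 01100111100110101

10


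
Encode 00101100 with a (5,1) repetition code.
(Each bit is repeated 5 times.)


Each bit -> 5 copies

0000000000111110000011111111110000000000


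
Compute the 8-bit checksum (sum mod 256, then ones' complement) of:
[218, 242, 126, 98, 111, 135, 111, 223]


Sum = 1264 mod 256 = 240
Complement = 15

15


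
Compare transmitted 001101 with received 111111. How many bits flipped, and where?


XOR: 110010

3 error(s) at position(s): 0, 1, 4


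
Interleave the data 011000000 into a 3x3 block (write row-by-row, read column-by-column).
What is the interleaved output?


Matrix:
  011
  000
  000
Read columns: 000100100

000100100


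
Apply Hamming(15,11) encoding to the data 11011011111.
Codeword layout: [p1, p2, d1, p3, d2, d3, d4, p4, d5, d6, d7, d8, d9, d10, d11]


Parity bits: p1=1, p2=1, p3=0, p4=0

111010101011111


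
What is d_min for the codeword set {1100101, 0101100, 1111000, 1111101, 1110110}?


Comparing all pairs, minimum distance: 2
Can detect 1 errors, correct 0 errors

2


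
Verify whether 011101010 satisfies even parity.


Number of 1s: 5

No, parity error (5 ones)


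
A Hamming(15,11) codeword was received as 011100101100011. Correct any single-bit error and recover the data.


Syndrome = 0: no error detected

Data: 10011100011 (no errors)


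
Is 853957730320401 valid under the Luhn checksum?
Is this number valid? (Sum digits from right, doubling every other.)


Luhn sum = 57
57 mod 10 = 7

Invalid (Luhn sum mod 10 = 7)


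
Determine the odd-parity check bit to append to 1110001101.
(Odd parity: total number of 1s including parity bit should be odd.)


Number of 1s in data: 6
Parity bit: 1

1


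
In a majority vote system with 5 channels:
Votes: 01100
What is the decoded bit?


Ones: 2 out of 5
Threshold: 3

0 (2/5 voted 1)


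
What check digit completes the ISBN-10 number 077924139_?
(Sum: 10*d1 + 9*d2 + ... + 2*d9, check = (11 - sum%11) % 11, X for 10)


Weighted sum: 245
245 mod 11 = 3

Check digit: 8


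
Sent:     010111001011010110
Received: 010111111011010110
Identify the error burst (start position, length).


XOR: 000000110000000000

Burst at position 6, length 2


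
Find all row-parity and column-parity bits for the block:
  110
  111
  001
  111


Row parities: 0111
Column parities: 111

Row P: 0111, Col P: 111, Corner: 1


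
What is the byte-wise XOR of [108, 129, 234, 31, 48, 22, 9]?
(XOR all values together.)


XOR chain: 108 ^ 129 ^ 234 ^ 31 ^ 48 ^ 22 ^ 9 = 55

55


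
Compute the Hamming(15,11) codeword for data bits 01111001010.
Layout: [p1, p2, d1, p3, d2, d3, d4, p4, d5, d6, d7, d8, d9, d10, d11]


Parity bits: p1=1, p2=1, p3=1, p4=1

110111111001010


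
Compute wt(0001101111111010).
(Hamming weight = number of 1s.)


Counting 1s in 0001101111111010

10


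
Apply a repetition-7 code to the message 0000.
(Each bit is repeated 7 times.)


Each bit -> 7 copies

0000000000000000000000000000


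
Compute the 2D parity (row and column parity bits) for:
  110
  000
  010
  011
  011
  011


Row parities: 001000
Column parities: 111

Row P: 001000, Col P: 111, Corner: 1


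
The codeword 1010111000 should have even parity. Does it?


Number of 1s: 5

No, parity error (5 ones)


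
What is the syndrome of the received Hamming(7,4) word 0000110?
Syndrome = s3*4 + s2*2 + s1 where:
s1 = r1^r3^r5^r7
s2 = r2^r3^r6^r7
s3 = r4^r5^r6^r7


s1=1, s2=1, s3=0

Syndrome = 3 (error at position 3)


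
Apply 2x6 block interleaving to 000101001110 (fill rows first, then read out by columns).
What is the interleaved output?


Matrix:
  000101
  001110
Read columns: 000001110110

000001110110


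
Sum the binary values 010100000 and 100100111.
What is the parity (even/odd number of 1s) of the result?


010100000 = 160
100100111 = 295
Sum = 455 = 111000111
1s count = 6

even parity (6 ones in 111000111)


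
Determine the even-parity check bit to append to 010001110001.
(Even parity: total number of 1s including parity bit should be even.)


Number of 1s in data: 5
Parity bit: 1

1


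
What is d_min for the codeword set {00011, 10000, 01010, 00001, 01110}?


Comparing all pairs, minimum distance: 1
Can detect 0 errors, correct 0 errors

1


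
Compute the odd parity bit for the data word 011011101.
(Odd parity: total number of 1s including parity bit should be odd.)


Number of 1s in data: 6
Parity bit: 1

1


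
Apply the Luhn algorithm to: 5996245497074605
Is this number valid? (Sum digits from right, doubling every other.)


Luhn sum = 80
80 mod 10 = 0

Valid (Luhn sum mod 10 = 0)


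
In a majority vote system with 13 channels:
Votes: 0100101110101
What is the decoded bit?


Ones: 7 out of 13
Threshold: 7

1 (7/13 voted 1)


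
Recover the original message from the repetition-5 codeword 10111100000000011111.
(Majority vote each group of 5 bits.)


Groups: 10111, 10000, 00000, 11111
Majority votes: 1001

1001


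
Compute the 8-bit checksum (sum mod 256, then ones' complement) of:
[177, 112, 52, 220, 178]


Sum = 739 mod 256 = 227
Complement = 28

28


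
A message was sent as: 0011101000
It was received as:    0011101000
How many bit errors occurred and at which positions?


XOR: 0000000000

0 errors (received matches sent)


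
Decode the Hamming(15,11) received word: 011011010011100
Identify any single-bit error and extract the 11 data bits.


Syndrome = 0: no error detected

Data: 11100011100 (no errors)


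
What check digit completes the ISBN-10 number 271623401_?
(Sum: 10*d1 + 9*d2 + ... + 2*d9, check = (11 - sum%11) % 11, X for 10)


Weighted sum: 178
178 mod 11 = 2

Check digit: 9


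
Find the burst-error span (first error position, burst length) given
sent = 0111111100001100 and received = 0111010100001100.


XOR: 0000101000000000

Burst at position 4, length 3


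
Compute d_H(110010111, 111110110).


XOR: 001100001
Count of 1s: 3

3


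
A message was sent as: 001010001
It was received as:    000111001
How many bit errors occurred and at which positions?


XOR: 001101000

3 error(s) at position(s): 2, 3, 5


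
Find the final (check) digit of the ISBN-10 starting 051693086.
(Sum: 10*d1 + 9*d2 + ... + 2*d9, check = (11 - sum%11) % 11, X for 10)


Weighted sum: 200
200 mod 11 = 2

Check digit: 9


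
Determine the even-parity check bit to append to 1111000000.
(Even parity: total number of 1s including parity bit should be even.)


Number of 1s in data: 4
Parity bit: 0

0


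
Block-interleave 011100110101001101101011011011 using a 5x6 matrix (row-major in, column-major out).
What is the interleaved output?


Matrix:
  011100
  110101
  001101
  101011
  011011
Read columns: 010101100110111111000001101111

010101100110111111000001101111


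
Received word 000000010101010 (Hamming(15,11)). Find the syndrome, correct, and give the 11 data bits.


Syndrome = 0: no error detected

Data: 00000101010 (no errors)


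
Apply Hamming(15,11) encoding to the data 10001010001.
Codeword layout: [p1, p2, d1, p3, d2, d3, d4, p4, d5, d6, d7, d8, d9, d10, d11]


Parity bits: p1=0, p2=1, p3=1, p4=1

011100011010001


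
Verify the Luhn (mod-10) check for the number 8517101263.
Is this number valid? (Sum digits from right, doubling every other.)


Luhn sum = 33
33 mod 10 = 3

Invalid (Luhn sum mod 10 = 3)


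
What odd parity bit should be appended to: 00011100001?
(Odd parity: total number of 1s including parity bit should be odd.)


Number of 1s in data: 4
Parity bit: 1

1


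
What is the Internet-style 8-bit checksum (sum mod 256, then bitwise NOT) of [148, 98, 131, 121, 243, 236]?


Sum = 977 mod 256 = 209
Complement = 46

46


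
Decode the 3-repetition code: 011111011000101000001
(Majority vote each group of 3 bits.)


Groups: 011, 111, 011, 000, 101, 000, 001
Majority votes: 1110100

1110100


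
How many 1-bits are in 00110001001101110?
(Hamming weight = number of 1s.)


Counting 1s in 00110001001101110

8


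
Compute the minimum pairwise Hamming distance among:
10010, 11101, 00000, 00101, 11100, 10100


Comparing all pairs, minimum distance: 1
Can detect 0 errors, correct 0 errors

1


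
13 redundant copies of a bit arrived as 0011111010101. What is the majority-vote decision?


Ones: 8 out of 13
Threshold: 7

1 (8/13 voted 1)


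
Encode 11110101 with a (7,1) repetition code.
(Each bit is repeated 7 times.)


Each bit -> 7 copies

11111111111111111111111111110000000111111100000001111111


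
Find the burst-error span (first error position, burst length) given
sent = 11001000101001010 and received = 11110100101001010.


XOR: 00111100000000000

Burst at position 2, length 4


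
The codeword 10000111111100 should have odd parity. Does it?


Number of 1s: 8

No, parity error (8 ones)


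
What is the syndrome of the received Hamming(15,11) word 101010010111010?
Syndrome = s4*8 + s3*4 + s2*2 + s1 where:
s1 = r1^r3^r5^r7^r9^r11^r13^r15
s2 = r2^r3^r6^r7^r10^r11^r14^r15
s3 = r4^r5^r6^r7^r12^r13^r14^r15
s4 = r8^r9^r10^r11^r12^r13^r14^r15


s1=0, s2=0, s3=1, s4=1

Syndrome = 12 (error at position 12)


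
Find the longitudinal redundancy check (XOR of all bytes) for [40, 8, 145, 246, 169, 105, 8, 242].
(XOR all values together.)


XOR chain: 40 ^ 8 ^ 145 ^ 246 ^ 169 ^ 105 ^ 8 ^ 242 = 125

125


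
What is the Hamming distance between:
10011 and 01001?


XOR: 11010
Count of 1s: 3

3


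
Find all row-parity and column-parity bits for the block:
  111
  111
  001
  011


Row parities: 1110
Column parities: 010

Row P: 1110, Col P: 010, Corner: 1


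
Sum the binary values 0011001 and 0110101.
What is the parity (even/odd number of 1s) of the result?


0011001 = 25
0110101 = 53
Sum = 78 = 1001110
1s count = 4

even parity (4 ones in 1001110)


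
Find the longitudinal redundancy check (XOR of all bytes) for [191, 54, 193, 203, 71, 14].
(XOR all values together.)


XOR chain: 191 ^ 54 ^ 193 ^ 203 ^ 71 ^ 14 = 202

202


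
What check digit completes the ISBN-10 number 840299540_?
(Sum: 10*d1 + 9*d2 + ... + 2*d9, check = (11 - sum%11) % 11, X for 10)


Weighted sum: 261
261 mod 11 = 8

Check digit: 3


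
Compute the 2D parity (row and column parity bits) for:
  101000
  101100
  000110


Row parities: 010
Column parities: 000010

Row P: 010, Col P: 000010, Corner: 1


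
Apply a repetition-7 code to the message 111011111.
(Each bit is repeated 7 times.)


Each bit -> 7 copies

111111111111111111111000000011111111111111111111111111111111111


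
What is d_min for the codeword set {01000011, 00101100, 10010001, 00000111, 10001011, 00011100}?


Comparing all pairs, minimum distance: 2
Can detect 1 errors, correct 0 errors

2


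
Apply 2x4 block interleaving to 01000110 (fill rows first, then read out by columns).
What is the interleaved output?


Matrix:
  0100
  0110
Read columns: 00110100

00110100


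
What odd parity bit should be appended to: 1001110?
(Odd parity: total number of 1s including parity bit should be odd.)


Number of 1s in data: 4
Parity bit: 1

1


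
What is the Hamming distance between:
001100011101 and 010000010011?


XOR: 011100001110
Count of 1s: 6

6


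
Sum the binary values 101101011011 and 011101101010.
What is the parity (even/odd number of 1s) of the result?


101101011011 = 2907
011101101010 = 1898
Sum = 4805 = 1001011000101
1s count = 6

even parity (6 ones in 1001011000101)


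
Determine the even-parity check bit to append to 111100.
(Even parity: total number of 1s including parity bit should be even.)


Number of 1s in data: 4
Parity bit: 0

0


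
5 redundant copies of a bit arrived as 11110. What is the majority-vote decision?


Ones: 4 out of 5
Threshold: 3

1 (4/5 voted 1)


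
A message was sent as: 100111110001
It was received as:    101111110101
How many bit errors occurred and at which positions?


XOR: 001000000100

2 error(s) at position(s): 2, 9


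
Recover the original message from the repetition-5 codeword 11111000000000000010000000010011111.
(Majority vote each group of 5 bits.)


Groups: 11111, 00000, 00000, 00010, 00000, 00100, 11111
Majority votes: 1000001

1000001


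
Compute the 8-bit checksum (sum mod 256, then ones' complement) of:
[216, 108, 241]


Sum = 565 mod 256 = 53
Complement = 202

202


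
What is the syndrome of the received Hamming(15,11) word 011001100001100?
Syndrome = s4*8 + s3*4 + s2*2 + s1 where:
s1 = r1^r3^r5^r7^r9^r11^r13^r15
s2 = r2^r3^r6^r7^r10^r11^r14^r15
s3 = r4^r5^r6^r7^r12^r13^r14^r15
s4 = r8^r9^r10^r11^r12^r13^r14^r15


s1=1, s2=0, s3=0, s4=0

Syndrome = 1 (error at position 1)


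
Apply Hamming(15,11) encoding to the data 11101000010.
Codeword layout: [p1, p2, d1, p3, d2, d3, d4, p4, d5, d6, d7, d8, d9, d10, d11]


Parity bits: p1=1, p2=1, p3=1, p4=0

111111001000010


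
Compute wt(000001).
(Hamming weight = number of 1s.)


Counting 1s in 000001

1


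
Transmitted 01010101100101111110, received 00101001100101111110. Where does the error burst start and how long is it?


XOR: 01111100000000000000

Burst at position 1, length 5


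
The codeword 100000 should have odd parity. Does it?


Number of 1s: 1

Yes, parity is correct (1 ones)


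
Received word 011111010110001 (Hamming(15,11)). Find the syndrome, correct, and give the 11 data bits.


Syndrome = 0: no error detected

Data: 11100110001 (no errors)


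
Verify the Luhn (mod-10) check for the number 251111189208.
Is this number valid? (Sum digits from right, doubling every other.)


Luhn sum = 44
44 mod 10 = 4

Invalid (Luhn sum mod 10 = 4)


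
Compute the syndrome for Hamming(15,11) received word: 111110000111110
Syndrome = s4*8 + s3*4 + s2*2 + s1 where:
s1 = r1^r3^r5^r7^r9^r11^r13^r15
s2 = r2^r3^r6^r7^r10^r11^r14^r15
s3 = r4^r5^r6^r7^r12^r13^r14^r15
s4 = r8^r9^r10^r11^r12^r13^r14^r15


s1=1, s2=1, s3=1, s4=1

Syndrome = 15 (error at position 15)


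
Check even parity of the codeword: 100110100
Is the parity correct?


Number of 1s: 4

Yes, parity is correct (4 ones)


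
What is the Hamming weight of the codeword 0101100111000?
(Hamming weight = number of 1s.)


Counting 1s in 0101100111000

6


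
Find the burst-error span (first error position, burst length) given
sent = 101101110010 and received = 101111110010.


XOR: 000010000000

Burst at position 4, length 1


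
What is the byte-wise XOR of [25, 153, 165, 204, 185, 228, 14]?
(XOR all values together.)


XOR chain: 25 ^ 153 ^ 165 ^ 204 ^ 185 ^ 228 ^ 14 = 186

186


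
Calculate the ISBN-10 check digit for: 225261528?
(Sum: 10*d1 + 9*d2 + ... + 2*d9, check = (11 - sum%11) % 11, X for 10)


Weighted sum: 175
175 mod 11 = 10

Check digit: 1


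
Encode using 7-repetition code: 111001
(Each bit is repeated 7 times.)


Each bit -> 7 copies

111111111111111111111000000000000001111111


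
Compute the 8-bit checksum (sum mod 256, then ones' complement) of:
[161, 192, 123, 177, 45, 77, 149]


Sum = 924 mod 256 = 156
Complement = 99

99


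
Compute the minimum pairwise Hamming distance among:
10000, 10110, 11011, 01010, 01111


Comparing all pairs, minimum distance: 2
Can detect 1 errors, correct 0 errors

2


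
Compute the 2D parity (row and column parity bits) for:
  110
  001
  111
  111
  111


Row parities: 01111
Column parities: 000

Row P: 01111, Col P: 000, Corner: 0


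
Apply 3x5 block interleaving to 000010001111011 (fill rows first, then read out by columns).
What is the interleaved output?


Matrix:
  00001
  00011
  11011
Read columns: 001001000011111

001001000011111


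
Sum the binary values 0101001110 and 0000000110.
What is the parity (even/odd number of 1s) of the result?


0101001110 = 334
0000000110 = 6
Sum = 340 = 101010100
1s count = 4

even parity (4 ones in 101010100)


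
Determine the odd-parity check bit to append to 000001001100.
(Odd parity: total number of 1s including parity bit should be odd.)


Number of 1s in data: 3
Parity bit: 0

0


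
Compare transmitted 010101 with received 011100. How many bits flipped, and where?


XOR: 001001

2 error(s) at position(s): 2, 5


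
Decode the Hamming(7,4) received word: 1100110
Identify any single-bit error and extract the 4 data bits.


Syndrome = 0: no error detected

Data: 0110 (no errors)


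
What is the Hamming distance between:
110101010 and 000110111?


XOR: 110011101
Count of 1s: 6

6


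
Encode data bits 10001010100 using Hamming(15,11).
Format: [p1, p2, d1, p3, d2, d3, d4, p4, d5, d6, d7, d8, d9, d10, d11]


Parity bits: p1=0, p2=0, p3=1, p4=1

001100011010100


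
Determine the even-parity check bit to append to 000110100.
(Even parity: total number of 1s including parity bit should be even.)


Number of 1s in data: 3
Parity bit: 1

1


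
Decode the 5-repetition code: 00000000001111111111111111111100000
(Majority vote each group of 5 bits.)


Groups: 00000, 00000, 11111, 11111, 11111, 11111, 00000
Majority votes: 0011110

0011110


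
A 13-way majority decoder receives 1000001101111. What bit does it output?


Ones: 7 out of 13
Threshold: 7

1 (7/13 voted 1)


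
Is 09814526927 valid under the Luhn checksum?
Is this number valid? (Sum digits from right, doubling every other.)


Luhn sum = 49
49 mod 10 = 9

Invalid (Luhn sum mod 10 = 9)


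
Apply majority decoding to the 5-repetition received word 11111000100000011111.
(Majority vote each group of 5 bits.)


Groups: 11111, 00010, 00000, 11111
Majority votes: 1001

1001


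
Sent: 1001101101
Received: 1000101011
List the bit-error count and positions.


XOR: 0001000110

3 error(s) at position(s): 3, 7, 8


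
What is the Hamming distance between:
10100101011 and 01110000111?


XOR: 11010101100
Count of 1s: 6

6


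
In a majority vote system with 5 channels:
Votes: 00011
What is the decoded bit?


Ones: 2 out of 5
Threshold: 3

0 (2/5 voted 1)


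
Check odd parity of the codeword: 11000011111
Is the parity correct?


Number of 1s: 7

Yes, parity is correct (7 ones)


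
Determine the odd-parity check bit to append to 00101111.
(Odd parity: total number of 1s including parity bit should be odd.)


Number of 1s in data: 5
Parity bit: 0

0


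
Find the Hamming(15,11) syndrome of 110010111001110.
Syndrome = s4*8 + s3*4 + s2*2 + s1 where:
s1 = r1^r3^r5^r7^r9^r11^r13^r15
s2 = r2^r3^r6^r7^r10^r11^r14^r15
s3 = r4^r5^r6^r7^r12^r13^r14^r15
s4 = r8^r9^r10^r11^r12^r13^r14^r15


s1=1, s2=1, s3=1, s4=1

Syndrome = 15 (error at position 15)


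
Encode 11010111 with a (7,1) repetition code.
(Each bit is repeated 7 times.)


Each bit -> 7 copies

11111111111111000000011111110000000111111111111111111111


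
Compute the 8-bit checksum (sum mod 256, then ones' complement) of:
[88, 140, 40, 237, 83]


Sum = 588 mod 256 = 76
Complement = 179

179


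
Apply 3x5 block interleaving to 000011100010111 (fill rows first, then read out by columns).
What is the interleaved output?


Matrix:
  00001
  11000
  10111
Read columns: 011010001001101

011010001001101


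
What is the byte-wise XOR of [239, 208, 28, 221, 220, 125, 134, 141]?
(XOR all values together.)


XOR chain: 239 ^ 208 ^ 28 ^ 221 ^ 220 ^ 125 ^ 134 ^ 141 = 84

84


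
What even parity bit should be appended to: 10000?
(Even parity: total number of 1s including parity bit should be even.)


Number of 1s in data: 1
Parity bit: 1

1


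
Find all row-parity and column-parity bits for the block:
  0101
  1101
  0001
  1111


Row parities: 0110
Column parities: 0110

Row P: 0110, Col P: 0110, Corner: 0


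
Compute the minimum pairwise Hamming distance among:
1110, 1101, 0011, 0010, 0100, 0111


Comparing all pairs, minimum distance: 1
Can detect 0 errors, correct 0 errors

1


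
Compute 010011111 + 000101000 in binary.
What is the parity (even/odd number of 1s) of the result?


010011111 = 159
000101000 = 40
Sum = 199 = 11000111
1s count = 5

odd parity (5 ones in 11000111)


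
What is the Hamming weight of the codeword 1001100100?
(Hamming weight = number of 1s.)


Counting 1s in 1001100100

4


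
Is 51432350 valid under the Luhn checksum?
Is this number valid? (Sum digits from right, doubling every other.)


Luhn sum = 21
21 mod 10 = 1

Invalid (Luhn sum mod 10 = 1)


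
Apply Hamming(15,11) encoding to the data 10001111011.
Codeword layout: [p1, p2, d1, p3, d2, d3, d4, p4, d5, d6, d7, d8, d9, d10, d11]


Parity bits: p1=0, p2=1, p3=1, p4=0

011100001111011


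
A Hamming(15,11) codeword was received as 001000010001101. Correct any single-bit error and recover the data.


Syndrome = 5: error at position 5

Data: 11000001101 (corrected bit 5)


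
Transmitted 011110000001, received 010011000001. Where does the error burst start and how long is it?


XOR: 001101000000

Burst at position 2, length 4


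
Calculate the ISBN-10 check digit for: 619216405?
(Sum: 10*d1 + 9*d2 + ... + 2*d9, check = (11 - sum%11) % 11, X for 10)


Weighted sum: 217
217 mod 11 = 8

Check digit: 3


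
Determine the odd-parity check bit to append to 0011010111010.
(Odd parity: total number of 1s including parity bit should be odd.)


Number of 1s in data: 7
Parity bit: 0

0


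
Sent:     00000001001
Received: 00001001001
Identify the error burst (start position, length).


XOR: 00001000000

Burst at position 4, length 1


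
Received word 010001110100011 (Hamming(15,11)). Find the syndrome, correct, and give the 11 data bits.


Syndrome = 0: no error detected

Data: 00110100011 (no errors)


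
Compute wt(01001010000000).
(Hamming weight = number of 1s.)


Counting 1s in 01001010000000

3


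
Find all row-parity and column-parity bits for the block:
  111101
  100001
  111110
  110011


Row parities: 1010
Column parities: 010001

Row P: 1010, Col P: 010001, Corner: 0


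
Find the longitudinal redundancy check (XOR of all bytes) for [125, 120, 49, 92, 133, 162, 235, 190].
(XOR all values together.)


XOR chain: 125 ^ 120 ^ 49 ^ 92 ^ 133 ^ 162 ^ 235 ^ 190 = 26

26


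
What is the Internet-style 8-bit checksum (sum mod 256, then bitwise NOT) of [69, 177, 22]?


Sum = 268 mod 256 = 12
Complement = 243

243


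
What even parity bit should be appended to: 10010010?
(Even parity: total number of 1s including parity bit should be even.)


Number of 1s in data: 3
Parity bit: 1

1


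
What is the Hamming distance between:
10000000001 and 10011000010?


XOR: 00011000011
Count of 1s: 4

4


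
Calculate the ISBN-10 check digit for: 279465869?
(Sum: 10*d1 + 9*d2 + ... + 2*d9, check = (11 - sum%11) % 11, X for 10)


Weighted sum: 312
312 mod 11 = 4

Check digit: 7


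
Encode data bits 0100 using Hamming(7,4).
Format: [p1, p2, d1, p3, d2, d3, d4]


Parity bits: p1=1, p2=0, p3=1

1001100


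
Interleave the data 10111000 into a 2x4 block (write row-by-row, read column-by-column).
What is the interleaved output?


Matrix:
  1011
  1000
Read columns: 11001010

11001010


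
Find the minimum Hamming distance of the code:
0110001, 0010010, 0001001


Comparing all pairs, minimum distance: 3
Can detect 2 errors, correct 1 errors

3


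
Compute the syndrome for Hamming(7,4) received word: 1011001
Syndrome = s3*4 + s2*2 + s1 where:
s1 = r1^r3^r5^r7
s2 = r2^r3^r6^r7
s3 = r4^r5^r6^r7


s1=1, s2=0, s3=0

Syndrome = 1 (error at position 1)


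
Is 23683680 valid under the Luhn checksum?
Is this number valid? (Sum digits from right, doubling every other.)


Luhn sum = 37
37 mod 10 = 7

Invalid (Luhn sum mod 10 = 7)


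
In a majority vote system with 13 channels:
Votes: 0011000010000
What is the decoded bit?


Ones: 3 out of 13
Threshold: 7

0 (3/13 voted 1)


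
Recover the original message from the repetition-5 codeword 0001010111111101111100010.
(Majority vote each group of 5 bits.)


Groups: 00010, 10111, 11110, 11111, 00010
Majority votes: 01110

01110


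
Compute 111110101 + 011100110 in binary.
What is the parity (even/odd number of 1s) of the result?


111110101 = 501
011100110 = 230
Sum = 731 = 1011011011
1s count = 7

odd parity (7 ones in 1011011011)


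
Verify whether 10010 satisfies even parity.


Number of 1s: 2

Yes, parity is correct (2 ones)


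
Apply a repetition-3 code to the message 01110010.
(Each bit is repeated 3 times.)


Each bit -> 3 copies

000111111111000000111000


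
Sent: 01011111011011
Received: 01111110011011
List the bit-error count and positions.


XOR: 00100001000000

2 error(s) at position(s): 2, 7


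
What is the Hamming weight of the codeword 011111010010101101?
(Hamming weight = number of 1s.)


Counting 1s in 011111010010101101

11


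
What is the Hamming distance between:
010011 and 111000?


XOR: 101011
Count of 1s: 4

4


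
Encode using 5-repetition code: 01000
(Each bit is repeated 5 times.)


Each bit -> 5 copies

0000011111000000000000000


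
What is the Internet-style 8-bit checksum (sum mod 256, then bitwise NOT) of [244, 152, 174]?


Sum = 570 mod 256 = 58
Complement = 197

197


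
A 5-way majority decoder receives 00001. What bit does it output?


Ones: 1 out of 5
Threshold: 3

0 (1/5 voted 1)


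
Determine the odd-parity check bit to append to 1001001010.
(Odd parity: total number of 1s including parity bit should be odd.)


Number of 1s in data: 4
Parity bit: 1

1


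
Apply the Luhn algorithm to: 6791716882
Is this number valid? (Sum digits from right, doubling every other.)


Luhn sum = 46
46 mod 10 = 6

Invalid (Luhn sum mod 10 = 6)


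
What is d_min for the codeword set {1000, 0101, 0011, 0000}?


Comparing all pairs, minimum distance: 1
Can detect 0 errors, correct 0 errors

1


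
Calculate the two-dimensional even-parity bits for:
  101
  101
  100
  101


Row parities: 0010
Column parities: 001

Row P: 0010, Col P: 001, Corner: 1


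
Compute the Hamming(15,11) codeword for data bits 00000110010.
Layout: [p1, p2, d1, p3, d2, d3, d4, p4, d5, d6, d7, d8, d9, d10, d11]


Parity bits: p1=1, p2=1, p3=1, p4=1

110100010110010


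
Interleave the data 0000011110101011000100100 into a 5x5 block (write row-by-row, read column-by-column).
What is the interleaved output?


Matrix:
  00000
  11110
  10101
  10001
  00100
Read columns: 0111001000011010100000110

0111001000011010100000110


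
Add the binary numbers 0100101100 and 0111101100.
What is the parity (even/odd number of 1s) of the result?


0100101100 = 300
0111101100 = 492
Sum = 792 = 1100011000
1s count = 4

even parity (4 ones in 1100011000)


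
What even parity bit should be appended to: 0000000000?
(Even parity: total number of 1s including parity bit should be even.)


Number of 1s in data: 0
Parity bit: 0

0


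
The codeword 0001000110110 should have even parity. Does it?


Number of 1s: 5

No, parity error (5 ones)


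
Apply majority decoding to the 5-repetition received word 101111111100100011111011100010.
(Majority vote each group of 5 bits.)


Groups: 10111, 11111, 00100, 01111, 10111, 00010
Majority votes: 110110

110110


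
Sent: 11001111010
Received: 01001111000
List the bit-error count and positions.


XOR: 10000000010

2 error(s) at position(s): 0, 9


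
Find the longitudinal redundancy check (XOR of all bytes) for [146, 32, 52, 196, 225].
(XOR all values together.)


XOR chain: 146 ^ 32 ^ 52 ^ 196 ^ 225 = 163

163


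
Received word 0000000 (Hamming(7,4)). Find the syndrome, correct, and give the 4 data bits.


Syndrome = 0: no error detected

Data: 0000 (no errors)


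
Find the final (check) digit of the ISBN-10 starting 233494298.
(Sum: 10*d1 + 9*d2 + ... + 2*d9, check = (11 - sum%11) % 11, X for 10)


Weighted sum: 224
224 mod 11 = 4

Check digit: 7


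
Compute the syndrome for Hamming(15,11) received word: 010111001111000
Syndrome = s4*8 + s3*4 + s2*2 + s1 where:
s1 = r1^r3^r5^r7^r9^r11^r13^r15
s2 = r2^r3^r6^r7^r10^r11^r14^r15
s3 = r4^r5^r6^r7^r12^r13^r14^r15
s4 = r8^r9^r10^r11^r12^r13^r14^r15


s1=1, s2=0, s3=0, s4=0

Syndrome = 1 (error at position 1)


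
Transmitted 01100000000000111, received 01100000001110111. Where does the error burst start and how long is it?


XOR: 00000000001110000

Burst at position 10, length 3


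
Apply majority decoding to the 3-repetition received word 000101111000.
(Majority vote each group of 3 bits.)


Groups: 000, 101, 111, 000
Majority votes: 0110

0110


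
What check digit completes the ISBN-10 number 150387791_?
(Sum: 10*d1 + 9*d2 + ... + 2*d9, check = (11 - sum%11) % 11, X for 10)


Weighted sum: 216
216 mod 11 = 7

Check digit: 4


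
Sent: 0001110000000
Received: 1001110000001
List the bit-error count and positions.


XOR: 1000000000001

2 error(s) at position(s): 0, 12


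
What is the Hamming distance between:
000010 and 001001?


XOR: 001011
Count of 1s: 3

3


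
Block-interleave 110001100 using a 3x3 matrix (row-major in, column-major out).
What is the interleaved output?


Matrix:
  110
  001
  100
Read columns: 101100010

101100010


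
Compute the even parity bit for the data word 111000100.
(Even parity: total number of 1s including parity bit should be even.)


Number of 1s in data: 4
Parity bit: 0

0


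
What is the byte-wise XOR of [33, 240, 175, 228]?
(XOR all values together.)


XOR chain: 33 ^ 240 ^ 175 ^ 228 = 154

154


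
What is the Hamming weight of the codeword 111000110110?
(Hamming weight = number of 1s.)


Counting 1s in 111000110110

7


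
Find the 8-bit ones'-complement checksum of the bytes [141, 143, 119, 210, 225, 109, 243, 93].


Sum = 1283 mod 256 = 3
Complement = 252

252


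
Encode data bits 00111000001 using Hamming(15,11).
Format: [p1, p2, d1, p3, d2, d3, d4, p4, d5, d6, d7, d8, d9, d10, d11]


Parity bits: p1=1, p2=1, p3=1, p4=0

110101101000001


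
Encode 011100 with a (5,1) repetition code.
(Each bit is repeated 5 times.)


Each bit -> 5 copies

000001111111111111110000000000


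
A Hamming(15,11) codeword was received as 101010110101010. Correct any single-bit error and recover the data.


Syndrome = 0: no error detected

Data: 11010101010 (no errors)


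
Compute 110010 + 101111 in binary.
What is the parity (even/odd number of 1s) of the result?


110010 = 50
101111 = 47
Sum = 97 = 1100001
1s count = 3

odd parity (3 ones in 1100001)


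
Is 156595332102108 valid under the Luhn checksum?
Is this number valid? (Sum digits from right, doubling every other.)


Luhn sum = 45
45 mod 10 = 5

Invalid (Luhn sum mod 10 = 5)


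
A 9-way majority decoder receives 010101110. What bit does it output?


Ones: 5 out of 9
Threshold: 5

1 (5/9 voted 1)


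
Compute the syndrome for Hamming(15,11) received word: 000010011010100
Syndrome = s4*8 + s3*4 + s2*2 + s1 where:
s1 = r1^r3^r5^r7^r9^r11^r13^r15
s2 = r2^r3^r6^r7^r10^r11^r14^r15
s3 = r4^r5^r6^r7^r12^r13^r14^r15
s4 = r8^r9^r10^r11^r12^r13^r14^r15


s1=0, s2=1, s3=0, s4=0

Syndrome = 2 (error at position 2)


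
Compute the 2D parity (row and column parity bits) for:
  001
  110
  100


Row parities: 101
Column parities: 011

Row P: 101, Col P: 011, Corner: 0


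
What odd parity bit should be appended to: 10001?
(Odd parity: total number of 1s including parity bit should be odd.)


Number of 1s in data: 2
Parity bit: 1

1


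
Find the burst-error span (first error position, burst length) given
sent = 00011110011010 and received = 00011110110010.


XOR: 00000000101000

Burst at position 8, length 3


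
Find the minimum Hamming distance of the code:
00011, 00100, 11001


Comparing all pairs, minimum distance: 3
Can detect 2 errors, correct 1 errors

3


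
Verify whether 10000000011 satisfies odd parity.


Number of 1s: 3

Yes, parity is correct (3 ones)


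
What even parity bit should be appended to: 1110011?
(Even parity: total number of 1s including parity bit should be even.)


Number of 1s in data: 5
Parity bit: 1

1


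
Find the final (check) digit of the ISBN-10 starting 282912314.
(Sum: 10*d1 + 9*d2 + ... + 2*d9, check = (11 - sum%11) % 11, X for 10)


Weighted sum: 210
210 mod 11 = 1

Check digit: X


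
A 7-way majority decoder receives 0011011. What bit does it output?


Ones: 4 out of 7
Threshold: 4

1 (4/7 voted 1)


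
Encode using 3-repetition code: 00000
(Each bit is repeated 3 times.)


Each bit -> 3 copies

000000000000000


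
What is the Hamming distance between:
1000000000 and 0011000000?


XOR: 1011000000
Count of 1s: 3

3


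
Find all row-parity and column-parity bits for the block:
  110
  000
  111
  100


Row parities: 0011
Column parities: 101

Row P: 0011, Col P: 101, Corner: 0


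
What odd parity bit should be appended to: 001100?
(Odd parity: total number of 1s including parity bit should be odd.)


Number of 1s in data: 2
Parity bit: 1

1


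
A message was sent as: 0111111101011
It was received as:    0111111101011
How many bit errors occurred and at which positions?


XOR: 0000000000000

0 errors (received matches sent)


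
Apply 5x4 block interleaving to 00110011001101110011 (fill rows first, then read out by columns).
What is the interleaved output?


Matrix:
  0011
  0011
  0011
  0111
  0011
Read columns: 00000000101111111111

00000000101111111111
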